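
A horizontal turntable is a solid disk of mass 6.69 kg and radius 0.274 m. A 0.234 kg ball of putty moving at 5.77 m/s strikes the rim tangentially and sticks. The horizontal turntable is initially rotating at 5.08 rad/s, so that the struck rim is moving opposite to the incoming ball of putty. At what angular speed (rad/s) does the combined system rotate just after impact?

About the axle the impulsive forces during the collision are internal, so angular momentum about that axis is conserved.
I_p = ½(6.69)(0.274)² = 0.2511 kg·m². Taking the sense of the ball of putty's angular momentum as positive, L_{ball} = m v R = (0.234)(5.77)(0.274) = 0.3699 kg·m²/s.
L_i = −I_p ω_p + m v R = −(0.2511)(5.08) + 0.3699 = -0.9058 kg·m²/s.
After sticking, I_f = I_p + m R² = 0.2511 + (0.234)(0.274)² = 0.2687 kg·m².
ω_f = L_i / I_f = -0.9058 / 0.2687 = -3.371 rad/s.

|ω_f| ≈ 3.37 rad/s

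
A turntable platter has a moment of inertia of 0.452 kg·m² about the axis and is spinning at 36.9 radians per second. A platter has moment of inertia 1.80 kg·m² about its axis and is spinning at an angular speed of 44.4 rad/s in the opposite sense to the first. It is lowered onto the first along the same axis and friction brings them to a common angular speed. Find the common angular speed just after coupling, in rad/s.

|ω_f| ≈ 28.1 rad/s

No external torque acts about the common axis, so total angular momentum is conserved.
Taking A's sense as positive: L = (0.4520)(36.9) − (1.800)(44.4) = -63.24 kg·m²·rad/s.
Combined I = 0.4520 + 1.800 = 2.252 kg·m².
ω_f = L / I = -63.24 / 2.252 = -28.08 rad/s.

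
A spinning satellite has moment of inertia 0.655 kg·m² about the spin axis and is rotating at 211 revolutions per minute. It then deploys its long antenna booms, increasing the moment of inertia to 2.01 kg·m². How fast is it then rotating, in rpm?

ω₂ ≈ 68.8 rpm

No external torque acts about the spin axis, so angular momentum is conserved.
ω₂ = I₁ω₁ / I₂ = (0.6550)(211 rpm) / (2.010) = 68.76 rpm.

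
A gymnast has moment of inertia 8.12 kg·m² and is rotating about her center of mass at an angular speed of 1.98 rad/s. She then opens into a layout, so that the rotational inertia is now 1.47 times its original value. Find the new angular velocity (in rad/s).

No external torque acts about the spin axis, so angular momentum is conserved.
I₂ = 1.47 × 8.12 = 11.94 kg·m².
ω₂ = I₁ω₁ / I₂ = (8.120)(1.98 rad/s) / (11.94) = 1.347 rad/s.

ω₂ ≈ 1.35 rad/s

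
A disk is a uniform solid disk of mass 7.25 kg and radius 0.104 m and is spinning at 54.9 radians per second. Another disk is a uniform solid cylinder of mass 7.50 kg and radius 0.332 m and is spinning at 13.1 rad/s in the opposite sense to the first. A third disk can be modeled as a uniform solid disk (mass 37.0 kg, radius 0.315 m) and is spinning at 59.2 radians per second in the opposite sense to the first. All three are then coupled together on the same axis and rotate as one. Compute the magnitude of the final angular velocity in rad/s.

No external torque acts about the common axis, so total angular momentum is conserved.
Moments of inertia: I_A = ½(7.25)(0.104)² = 0.03921 kg·m²; I_B = ½(7.50)(0.332)² = 0.4133 kg·m²; I_C = ½(37.0)(0.315)² = 1.836 kg·m².
Taking A's sense as positive: L = (0.03921)(54.9) − (0.4133)(13.1) − (1.836)(59.2) = -111.9 kg·m²·rad/s.
Combined I = 0.03921 + 0.4133 + 1.836 = 2.288 kg·m².
ω_f = L / I = -111.9 / 2.288 = -48.92 rad/s.

|ω_f| ≈ 48.9 rad/s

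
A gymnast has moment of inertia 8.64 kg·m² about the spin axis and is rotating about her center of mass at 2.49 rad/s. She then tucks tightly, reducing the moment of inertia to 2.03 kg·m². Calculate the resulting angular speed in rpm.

ω₂ ≈ 101 rpm

With no external torque about the axis, L is conserved: I₁ω₁ = I₂ω₂.
ω₂ = I₁ω₁ / I₂ = (8.640)(2.49 rad/s) / (2.030) = 10.60 rad/s = 101.2 rpm.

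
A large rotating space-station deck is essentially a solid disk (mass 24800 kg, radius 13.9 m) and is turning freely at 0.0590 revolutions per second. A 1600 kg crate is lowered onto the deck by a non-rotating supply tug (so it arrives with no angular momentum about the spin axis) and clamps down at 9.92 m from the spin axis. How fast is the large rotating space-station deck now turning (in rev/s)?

ω_f ≈ 0.0554 rev/s

The added mass arrives with no angular momentum about the spin axis, and any external torque about the spin axis is negligible, so the system's angular momentum is conserved.
I_p = ½(24800)(13.9)² = 2.396e+06 kg·m².
Added inertia Σmr² = (1600)(9.92)² = 1.575e+05 kg·m²; I_f = 2.396e+06 + 1.575e+05 = 2.553e+06 kg·m².
ω_f = I_p ω_i / I_f = (2.396e+06)(0.0590) / 2.553e+06 = 0.05536 rev/s.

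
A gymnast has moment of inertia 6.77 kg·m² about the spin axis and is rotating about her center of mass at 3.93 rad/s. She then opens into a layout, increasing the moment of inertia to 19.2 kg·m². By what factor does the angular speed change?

No external torque acts about the spin axis, so angular momentum is conserved.
ω₂/ω₁ = I₁/I₂ = 6.770 / 19.20 = 0.3526.

ω₂/ω₁ ≈ 0.353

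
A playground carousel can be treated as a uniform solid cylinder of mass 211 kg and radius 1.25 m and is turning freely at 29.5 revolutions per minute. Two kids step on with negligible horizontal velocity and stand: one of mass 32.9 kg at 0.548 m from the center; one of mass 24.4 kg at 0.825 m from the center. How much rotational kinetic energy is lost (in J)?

No external torque acts about the center; L_before = L_after.
I_p = ½(211)(1.25)² = 164.8 kg·m².
Added inertia Σmr² = (32.9)(0.548)² + (24.4)(0.825)² = 26.49 kg·m²; I_f = 164.8 + 26.49 = 191.3 kg·m².
ω_f = I_p ω_i / I_f = (164.8)(29.5) / 191.3 = 25.42 rpm.
KE_i = ½(164.8)(3.089 rad/s)² = 786.6 J; KE_f = ½(191.3)(2.662)² = 677.7 J.

energy lost ≈ 109 J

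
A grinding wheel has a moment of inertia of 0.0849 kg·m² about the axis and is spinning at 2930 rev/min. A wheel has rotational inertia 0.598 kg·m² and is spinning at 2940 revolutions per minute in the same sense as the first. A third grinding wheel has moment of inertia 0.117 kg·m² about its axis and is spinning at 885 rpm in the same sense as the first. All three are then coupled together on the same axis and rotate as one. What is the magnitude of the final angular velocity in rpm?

The coupling torques are internal; angular momentum about the shared axis is conserved.
Taking A's sense as positive: L = (0.08490)(2930) + (0.5980)(2940) + (0.1170)(885) = 2110 kg·m²·rpm.
Combined I = 0.08490 + 0.5980 + 0.1170 = 0.7999 kg·m².
ω_f = L / I = 2110 / 0.7999 = 2638 rpm.

|ω_f| ≈ 2640 rpm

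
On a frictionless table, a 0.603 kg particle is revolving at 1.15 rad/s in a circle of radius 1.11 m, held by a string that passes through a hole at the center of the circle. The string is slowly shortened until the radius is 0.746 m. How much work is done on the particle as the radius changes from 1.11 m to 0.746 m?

W ≈ 0.596 J

The constraining force is radial, so m r² ω about the center is conserved.
ω₂ = ω₁ (r₁/r₂)² = (1.15)(1.11/0.746)² = 2.546 rad/s.
W = ΔKE = ½m(v₂² − v₁²) = 0.5964 J.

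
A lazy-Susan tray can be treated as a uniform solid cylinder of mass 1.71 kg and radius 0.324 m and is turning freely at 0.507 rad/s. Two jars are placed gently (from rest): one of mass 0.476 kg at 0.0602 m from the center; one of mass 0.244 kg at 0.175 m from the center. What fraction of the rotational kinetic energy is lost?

fraction ≈ 0.0929

The added mass arrives with no angular momentum about the center, and any external torque about the center is negligible, so the system's angular momentum is conserved.
I_p = ½(1.71)(0.324)² = 0.08975 kg·m².
Added inertia Σmr² = (0.476)(0.0602)² + (0.244)(0.175)² = 0.009198 kg·m²; I_f = 0.08975 + 0.009198 = 0.09895 kg·m².
ω_f = I_p ω_i / I_f = (0.08975)(0.507) / 0.09895 = 0.4599 rad/s.
KE_i = ½(0.08975)(0.5070 rad/s)² = 0.01154 J; KE_f = ½(0.09895)(0.4599)² = 0.01046 J.
Fraction lost = 0.09295.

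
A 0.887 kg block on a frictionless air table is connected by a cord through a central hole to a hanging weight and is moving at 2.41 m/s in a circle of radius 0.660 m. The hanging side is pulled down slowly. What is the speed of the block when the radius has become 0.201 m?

Central (radial) force ⇒ zero torque about the center ⇒ m v r is constant.
v₂ = v₁ r₁ / r₂ = (2.41)(0.660) / (0.201) = 7.913 m/s.

v₂ ≈ 7.91 m/s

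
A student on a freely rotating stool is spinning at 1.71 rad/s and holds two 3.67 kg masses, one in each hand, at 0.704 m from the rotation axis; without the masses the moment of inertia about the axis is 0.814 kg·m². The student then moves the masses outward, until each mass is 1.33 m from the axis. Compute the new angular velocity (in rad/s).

ω₂ ≈ 0.552 rad/s

Angular momentum about the spin axis is conserved since the torque about it is zero.
I₁ = 0.814 + 2(3.67)(0.704)² = 4.452 kg·m²; I₂ = 0.814 + 2(3.67)(1.33)² = 13.80 kg·m².
ω₂ = I₁ω₁ / I₂ = (4.452)(1.71 rad/s) / (13.80) = 0.5517 rad/s.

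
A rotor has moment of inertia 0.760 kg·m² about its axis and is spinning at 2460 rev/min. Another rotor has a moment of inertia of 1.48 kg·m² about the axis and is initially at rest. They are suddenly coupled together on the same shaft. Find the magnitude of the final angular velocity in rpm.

|ω_f| ≈ 835 rpm

No external torque acts about the common axis, so total angular momentum is conserved.
Taking A's sense as positive: L = (0.7600)(2460) = 1870 kg·m²·rpm.
Combined I = 0.7600 + 1.480 = 2.240 kg·m².
ω_f = L / I = 1870 / 2.240 = 834.6 rpm.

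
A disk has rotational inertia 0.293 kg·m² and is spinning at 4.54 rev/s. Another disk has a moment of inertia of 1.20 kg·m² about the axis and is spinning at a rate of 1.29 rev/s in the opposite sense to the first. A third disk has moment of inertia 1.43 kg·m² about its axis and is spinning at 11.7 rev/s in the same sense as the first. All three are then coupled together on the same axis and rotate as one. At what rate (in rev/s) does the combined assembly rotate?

The coupling torques are internal; angular momentum about the shared axis is conserved.
Taking A's sense as positive: L = (0.2930)(4.54) − (1.200)(1.29) + (1.430)(11.7) = 16.51 kg·m²·rev/s.
Combined I = 0.2930 + 1.200 + 1.430 = 2.923 kg·m².
ω_f = L / I = 16.51 / 2.923 = 5.649 rev/s.

|ω_f| ≈ 5.65 rev/s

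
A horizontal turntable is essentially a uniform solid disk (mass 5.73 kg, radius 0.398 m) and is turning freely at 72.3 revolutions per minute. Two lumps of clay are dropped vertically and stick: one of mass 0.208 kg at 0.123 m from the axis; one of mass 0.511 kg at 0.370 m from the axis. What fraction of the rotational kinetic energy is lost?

fraction ≈ 0.139

No external torque acts about the axis; L_before = L_after.
I_p = ½(5.73)(0.398)² = 0.4538 kg·m².
Added inertia Σmr² = (0.208)(0.123)² + (0.511)(0.370)² = 0.07310 kg·m²; I_f = 0.4538 + 0.07310 = 0.5269 kg·m².
ω_f = I_p ω_i / I_f = (0.4538)(72.3) / 0.5269 = 62.27 rpm.
KE_i = ½(0.4538)(7.571 rad/s)² = 13.01 J; KE_f = ½(0.5269)(6.521)² = 11.20 J.
Fraction lost = 0.1387.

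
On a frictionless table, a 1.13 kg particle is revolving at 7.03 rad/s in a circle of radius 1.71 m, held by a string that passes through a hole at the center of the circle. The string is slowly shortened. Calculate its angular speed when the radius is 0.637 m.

ω₂ ≈ 50.7 rad/s

No torque about the axis ⇒ m r₁² ω₁ = m r₂² ω₂.
ω₂ = ω₁ (r₁/r₂)² = (7.03)(1.71/0.637)² = 50.66 rad/s.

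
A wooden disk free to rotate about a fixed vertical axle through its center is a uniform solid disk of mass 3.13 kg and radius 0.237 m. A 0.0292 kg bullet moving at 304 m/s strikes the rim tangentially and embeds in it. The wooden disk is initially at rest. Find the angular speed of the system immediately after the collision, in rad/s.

|ω_f| ≈ 23.5 rad/s

The axle reaction passes through the axle and exerts no torque about it; angular momentum about the axle is conserved through the impact.
I_p = ½(3.13)(0.237)² = 0.08790 kg·m². Taking the sense of the bullet's angular momentum as positive, L_{bullet} = m v R = (0.0292)(304)(0.237) = 2.104 kg·m²/s.
L_i = 0 + 2.104 = 2.104 kg·m²/s.
After sticking, I_f = I_p + m R² = 0.08790 + (0.0292)(0.237)² = 0.08954 kg·m².
ω_f = L_i / I_f = 2.104 / 0.08954 = 23.49 rad/s.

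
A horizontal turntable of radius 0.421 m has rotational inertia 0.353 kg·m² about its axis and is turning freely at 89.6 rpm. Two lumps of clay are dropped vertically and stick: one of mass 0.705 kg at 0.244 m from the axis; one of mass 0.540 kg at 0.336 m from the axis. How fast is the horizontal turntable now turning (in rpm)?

ω_f ≈ 69.4 rpm

The added mass arrives with no angular momentum about the axis, and any external torque about the axis is negligible, so the system's angular momentum is conserved.
Added inertia Σmr² = (0.705)(0.244)² + (0.540)(0.336)² = 0.1029 kg·m²; I_f = 0.3530 + 0.1029 = 0.4559 kg·m².
ω_f = I_p ω_i / I_f = (0.3530)(89.6) / 0.4559 = 69.37 rpm.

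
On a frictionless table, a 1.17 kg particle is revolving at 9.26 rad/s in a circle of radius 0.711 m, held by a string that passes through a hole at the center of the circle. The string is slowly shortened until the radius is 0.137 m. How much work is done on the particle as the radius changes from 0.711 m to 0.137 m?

W ≈ 658 J

The constraining force is radial, so m r² ω about the center is conserved.
ω₂ = ω₁ (r₁/r₂)² = (9.26)(0.711/0.137)² = 249.4 rad/s.
W = ΔKE = ½m(v₂² − v₁²) = 657.6 J.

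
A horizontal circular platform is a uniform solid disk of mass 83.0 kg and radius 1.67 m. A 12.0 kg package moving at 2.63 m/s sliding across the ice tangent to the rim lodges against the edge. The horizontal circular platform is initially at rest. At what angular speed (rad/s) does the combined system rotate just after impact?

|ω_f| ≈ 0.353 rad/s

The axle reaction passes through the central axle and exerts no torque about it; angular momentum about the central axle is conserved through the impact.
I_p = ½(83.0)(1.67)² = 115.7 kg·m². Taking the sense of the package's angular momentum as positive, L_{package} = m v R = (12.0)(2.63)(1.67) = 52.71 kg·m²/s.
L_i = 0 + 52.71 = 52.71 kg·m²/s.
After sticking, I_f = I_p + m R² = 115.7 + (12.0)(1.67)² = 149.2 kg·m².
ω_f = L_i / I_f = 52.71 / 149.2 = 0.3532 rad/s.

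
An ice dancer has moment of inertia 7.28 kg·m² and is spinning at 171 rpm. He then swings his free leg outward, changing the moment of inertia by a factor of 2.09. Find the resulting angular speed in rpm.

Angular momentum about the spin axis is conserved since the torque about it is zero.
I₂ = 2.09 × 7.28 = 15.22 kg·m².
ω₂ = I₁ω₁ / I₂ = (7.280)(171 rpm) / (15.22) = 81.82 rpm.

ω₂ ≈ 81.8 rpm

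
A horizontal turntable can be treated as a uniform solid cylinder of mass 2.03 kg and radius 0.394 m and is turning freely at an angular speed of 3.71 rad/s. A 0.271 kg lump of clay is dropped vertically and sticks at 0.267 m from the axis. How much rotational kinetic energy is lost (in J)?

The added mass arrives with no angular momentum about the axis, and any external torque about the axis is negligible, so the system's angular momentum is conserved.
I_p = ½(2.03)(0.394)² = 0.1576 kg·m².
Added inertia Σmr² = (0.271)(0.267)² = 0.01932 kg·m²; I_f = 0.1576 + 0.01932 = 0.1769 kg·m².
ω_f = I_p ω_i / I_f = (0.1576)(3.71) / 0.1769 = 3.305 rad/s.
KE_i = ½(0.1576)(3.710 rad/s)² = 1.084 J; KE_f = ½(0.1769)(3.305)² = 0.9659 J.

energy lost ≈ 0.118 J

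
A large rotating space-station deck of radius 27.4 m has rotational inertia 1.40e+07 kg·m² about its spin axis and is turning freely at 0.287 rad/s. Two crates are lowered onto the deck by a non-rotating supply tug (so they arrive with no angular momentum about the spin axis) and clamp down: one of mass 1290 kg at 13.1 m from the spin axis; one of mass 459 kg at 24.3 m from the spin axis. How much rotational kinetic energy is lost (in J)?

energy lost ≈ 19600 J

The added mass arrives with no angular momentum about the spin axis, and any external torque about the spin axis is negligible, so the system's angular momentum is conserved.
Added inertia Σmr² = (1290)(13.1)² + (459)(24.3)² = 4.924e+05 kg·m²; I_f = 1.400e+07 + 4.924e+05 = 1.449e+07 kg·m².
ω_f = I_p ω_i / I_f = (1.400e+07)(0.287) / 1.449e+07 = 0.2772 rad/s.
KE_i = ½(1.400e+07)(0.2870 rad/s)² = 5.766e+05 J; KE_f = ½(1.449e+07)(0.2772)² = 5.570e+05 J.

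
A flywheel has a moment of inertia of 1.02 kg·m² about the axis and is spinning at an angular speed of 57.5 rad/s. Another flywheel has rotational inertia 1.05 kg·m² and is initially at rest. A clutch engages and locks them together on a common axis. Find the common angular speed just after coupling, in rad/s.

|ω_f| ≈ 28.3 rad/s

No external torque acts about the common axis, so total angular momentum is conserved.
Taking A's sense as positive: L = (1.020)(57.5) = 58.65 kg·m²·rad/s.
Combined I = 1.020 + 1.050 = 2.070 kg·m².
ω_f = L / I = 58.65 / 2.070 = 28.33 rad/s.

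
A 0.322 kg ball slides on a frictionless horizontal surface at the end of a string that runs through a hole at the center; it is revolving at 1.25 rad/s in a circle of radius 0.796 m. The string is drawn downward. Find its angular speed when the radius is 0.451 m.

The constraining force is radial, so m r² ω about the center is conserved.
ω₂ = ω₁ (r₁/r₂)² = (1.25)(0.796/0.451)² = 3.894 rad/s.

ω₂ ≈ 3.89 rad/s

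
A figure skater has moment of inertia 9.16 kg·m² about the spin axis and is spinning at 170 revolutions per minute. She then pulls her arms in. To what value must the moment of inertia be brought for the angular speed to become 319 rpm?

Angular momentum about the spin axis is conserved since the torque about it is zero.
I₂ = I₁ω₁ / ω₂ = (9.16)(170) / (319) = 4.882 kg·m².

I₂ ≈ 4.88 kg·m²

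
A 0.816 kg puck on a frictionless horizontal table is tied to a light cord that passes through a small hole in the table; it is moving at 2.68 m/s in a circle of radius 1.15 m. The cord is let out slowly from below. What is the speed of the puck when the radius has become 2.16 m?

Central (radial) force ⇒ zero torque about the center ⇒ m v r is constant.
v₂ = v₁ r₁ / r₂ = (2.68)(1.15) / (2.16) = 1.427 m/s.

v₂ ≈ 1.43 m/s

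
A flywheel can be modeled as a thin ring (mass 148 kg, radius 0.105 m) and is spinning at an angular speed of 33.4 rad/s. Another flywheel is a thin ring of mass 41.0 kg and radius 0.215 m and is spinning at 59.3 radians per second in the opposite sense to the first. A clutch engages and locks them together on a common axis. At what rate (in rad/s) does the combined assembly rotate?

|ω_f| ≈ 16.4 rad/s

The coupling torques are internal; angular momentum about the shared axis is conserved.
Moments of inertia: I_A = (148)(0.105)² = 1.632 kg·m²; I_B = (41.0)(0.215)² = 1.895 kg·m².
Taking A's sense as positive: L = (1.632)(33.4) − (1.895)(59.3) = -57.89 kg·m²·rad/s.
Combined I = 1.632 + 1.895 = 3.527 kg·m².
ω_f = L / I = -57.89 / 3.527 = -16.41 rad/s.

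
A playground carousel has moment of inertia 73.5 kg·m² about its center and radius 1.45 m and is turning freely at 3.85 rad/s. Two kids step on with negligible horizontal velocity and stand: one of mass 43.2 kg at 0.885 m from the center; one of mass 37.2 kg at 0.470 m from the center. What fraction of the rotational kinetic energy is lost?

The added mass arrives with no angular momentum about the center, and any external torque about the center is negligible, so the system's angular momentum is conserved.
Added inertia Σmr² = (43.2)(0.885)² + (37.2)(0.470)² = 42.05 kg·m²; I_f = 73.50 + 42.05 = 115.6 kg·m².
ω_f = I_p ω_i / I_f = (73.50)(3.85) / 115.6 = 2.449 rad/s.
KE_i = ½(73.50)(3.850 rad/s)² = 544.7 J; KE_f = ½(115.6)(2.449)² = 346.5 J.
Fraction lost = 0.3639.

fraction ≈ 0.364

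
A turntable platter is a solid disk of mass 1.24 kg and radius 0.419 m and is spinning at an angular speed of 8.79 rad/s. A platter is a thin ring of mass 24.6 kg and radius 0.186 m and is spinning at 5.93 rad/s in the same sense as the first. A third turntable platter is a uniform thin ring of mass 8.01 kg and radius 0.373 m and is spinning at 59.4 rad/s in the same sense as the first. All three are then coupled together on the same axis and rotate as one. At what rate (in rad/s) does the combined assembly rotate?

|ω_f| ≈ 34.8 rad/s

No external torque acts about the common axis, so total angular momentum is conserved.
Moments of inertia: I_A = ½(1.24)(0.419)² = 0.1088 kg·m²; I_B = (24.6)(0.186)² = 0.8511 kg·m²; I_C = (8.01)(0.373)² = 1.114 kg·m².
Taking A's sense as positive: L = (0.1088)(8.79) + (0.8511)(5.93) + (1.114)(59.4) = 72.20 kg·m²·rad/s.
Combined I = 0.1088 + 0.8511 + 1.114 = 2.074 kg·m².
ω_f = L / I = 72.20 / 2.074 = 34.81 rad/s.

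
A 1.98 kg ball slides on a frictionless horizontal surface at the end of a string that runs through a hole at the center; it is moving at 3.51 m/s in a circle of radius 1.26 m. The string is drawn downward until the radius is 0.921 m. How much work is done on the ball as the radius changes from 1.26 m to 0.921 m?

W ≈ 10.6 J

Central (radial) force ⇒ zero torque about the center ⇒ m v r is constant.
v₂ = v₁ r₁ / r₂ = (3.51)(1.26) / (0.921) = 4.802 m/s.
W = ΔKE = ½m(v₂² − v₁²) = 10.63 J.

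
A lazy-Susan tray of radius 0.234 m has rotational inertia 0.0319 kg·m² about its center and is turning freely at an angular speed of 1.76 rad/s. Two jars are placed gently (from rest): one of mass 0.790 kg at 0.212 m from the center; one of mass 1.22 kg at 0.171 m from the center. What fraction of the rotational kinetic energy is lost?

No external torque acts about the center; L_before = L_after.
Added inertia Σmr² = (0.790)(0.212)² + (1.22)(0.171)² = 0.07118 kg·m²; I_f = 0.03190 + 0.07118 = 0.1031 kg·m².
ω_f = I_p ω_i / I_f = (0.03190)(1.76) / 0.1031 = 0.5447 rad/s.
KE_i = ½(0.03190)(1.760 rad/s)² = 0.04941 J; KE_f = ½(0.1031)(0.5447)² = 0.01529 J.
Fraction lost = 0.6905.

fraction ≈ 0.691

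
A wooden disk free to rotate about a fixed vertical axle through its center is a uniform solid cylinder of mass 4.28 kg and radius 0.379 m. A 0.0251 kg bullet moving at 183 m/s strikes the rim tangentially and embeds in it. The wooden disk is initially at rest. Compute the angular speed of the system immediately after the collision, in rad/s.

About the axle the impulsive forces during the collision are internal, so angular momentum about that axis is conserved.
I_p = ½(4.28)(0.379)² = 0.3074 kg·m². Taking the sense of the bullet's angular momentum as positive, L_{bullet} = m v R = (0.0251)(183)(0.379) = 1.741 kg·m²/s.
L_i = 0 + 1.741 = 1.741 kg·m²/s.
After sticking, I_f = I_p + m R² = 0.3074 + (0.0251)(0.379)² = 0.3110 kg·m².
ω_f = L_i / I_f = 1.741 / 0.3110 = 5.598 rad/s.

|ω_f| ≈ 5.60 rad/s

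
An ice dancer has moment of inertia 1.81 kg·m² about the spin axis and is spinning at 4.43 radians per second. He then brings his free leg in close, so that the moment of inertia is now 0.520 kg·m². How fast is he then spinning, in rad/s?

ω₂ ≈ 15.4 rad/s

Angular momentum about the spin axis is conserved since the torque about it is zero.
ω₂ = I₁ω₁ / I₂ = (1.810)(4.43 rad/s) / (0.5200) = 15.42 rad/s.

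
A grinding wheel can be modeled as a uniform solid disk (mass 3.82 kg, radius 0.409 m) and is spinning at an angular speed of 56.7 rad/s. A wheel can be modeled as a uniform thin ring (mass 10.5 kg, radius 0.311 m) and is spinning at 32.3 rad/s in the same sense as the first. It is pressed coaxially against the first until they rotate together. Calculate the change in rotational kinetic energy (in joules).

No external torque acts about the common axis, so total angular momentum is conserved.
Moments of inertia: I_A = ½(3.82)(0.409)² = 0.3195 kg·m²; I_B = (10.5)(0.311)² = 1.016 kg·m².
Taking A's sense as positive: L = (0.3195)(56.7) + (1.016)(32.3) = 50.92 kg·m²·rad/s.
Combined I = 0.3195 + 1.016 = 1.335 kg·m².
ω_f = L / I = 50.92 / 1.335 = 38.14 rad/s.
KE_i = ½ΣIω² = 1043 J; KE_f = ½(1.335)(38.14)² = 971.0 J.

ΔKE ≈ -72.3 J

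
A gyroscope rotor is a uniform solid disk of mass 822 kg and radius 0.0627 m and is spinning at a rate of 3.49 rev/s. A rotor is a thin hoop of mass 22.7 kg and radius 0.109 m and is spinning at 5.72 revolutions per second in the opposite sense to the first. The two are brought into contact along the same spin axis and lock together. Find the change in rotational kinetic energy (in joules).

ΔKE ≈ -387 J

No external torque acts about the common axis, so total angular momentum is conserved.
Moments of inertia: I_A = ½(822)(0.0627)² = 1.616 kg·m²; I_B = (22.7)(0.109)² = 0.2697 kg·m².
Taking A's sense as positive: L = (1.616)(3.49) − (0.2697)(5.72) = 4.096 kg·m²·rev/s.
Combined I = 1.616 + 0.2697 = 1.885 kg·m².
ω_f = L / I = 4.096 / 1.885 = 2.173 rev/s.
KE_i = ½ΣIω² = 562.7 J; KE_f = ½(1.885)(13.65)² = 175.7 J.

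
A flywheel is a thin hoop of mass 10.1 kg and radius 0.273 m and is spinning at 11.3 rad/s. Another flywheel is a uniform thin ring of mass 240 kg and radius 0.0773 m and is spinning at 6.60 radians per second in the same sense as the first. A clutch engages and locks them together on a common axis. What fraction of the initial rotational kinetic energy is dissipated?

fraction ≈ 0.0688

No external torque acts about the common axis, so total angular momentum is conserved.
Moments of inertia: I_A = (10.1)(0.273)² = 0.7527 kg·m²; I_B = (240)(0.0773)² = 1.434 kg·m².
Taking A's sense as positive: L = (0.7527)(11.3) + (1.434)(6.60) = 17.97 kg·m²·rad/s.
Combined I = 0.7527 + 1.434 = 2.187 kg·m².
ω_f = L / I = 17.97 / 2.187 = 8.218 rad/s.
KE_i = ½ΣIω² = 79.29 J; KE_f = ½(2.187)(8.218)² = 73.84 J.
Fraction dissipated = (KE_i − KE_f)/KE_i = 0.06876.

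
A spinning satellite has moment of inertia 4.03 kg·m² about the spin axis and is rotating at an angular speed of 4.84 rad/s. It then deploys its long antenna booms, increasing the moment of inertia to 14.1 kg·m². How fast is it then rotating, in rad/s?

ω₂ ≈ 1.38 rad/s

With no external torque about the axis, L is conserved: I₁ω₁ = I₂ω₂.
ω₂ = I₁ω₁ / I₂ = (4.030)(4.84 rad/s) / (14.10) = 1.383 rad/s.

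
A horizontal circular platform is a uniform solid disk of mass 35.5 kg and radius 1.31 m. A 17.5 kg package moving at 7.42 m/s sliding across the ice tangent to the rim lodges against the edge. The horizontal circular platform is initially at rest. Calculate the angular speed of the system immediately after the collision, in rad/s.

|ω_f| ≈ 2.81 rad/s

About the central axle the impulsive forces during the collision are internal, so angular momentum about that axis is conserved.
I_p = ½(35.5)(1.31)² = 30.46 kg·m². Taking the sense of the package's angular momentum as positive, L_{package} = m v R = (17.5)(7.42)(1.31) = 170.1 kg·m²/s.
L_i = 0 + 170.1 = 170.1 kg·m²/s.
After sticking, I_f = I_p + m R² = 30.46 + (17.5)(1.31)² = 60.49 kg·m².
ω_f = L_i / I_f = 170.1 / 60.49 = 2.812 rad/s.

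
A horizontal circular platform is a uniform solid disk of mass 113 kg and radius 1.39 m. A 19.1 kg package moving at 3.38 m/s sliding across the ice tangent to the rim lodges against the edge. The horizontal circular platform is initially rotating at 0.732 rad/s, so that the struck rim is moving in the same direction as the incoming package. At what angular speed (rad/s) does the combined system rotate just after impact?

The axle reaction passes through the central axle and exerts no torque about it; angular momentum about the central axle is conserved through the impact.
I_p = ½(113)(1.39)² = 109.2 kg·m². Taking the sense of the package's angular momentum as positive, L_{package} = m v R = (19.1)(3.38)(1.39) = 89.74 kg·m²/s.
L_i = +I_p ω_p + m v R = +(109.2)(0.732) + 89.74 = 169.6 kg·m²/s.
After sticking, I_f = I_p + m R² = 109.2 + (19.1)(1.39)² = 146.1 kg·m².
ω_f = L_i / I_f = 169.6 / 146.1 = 1.161 rad/s.

|ω_f| ≈ 1.16 rad/s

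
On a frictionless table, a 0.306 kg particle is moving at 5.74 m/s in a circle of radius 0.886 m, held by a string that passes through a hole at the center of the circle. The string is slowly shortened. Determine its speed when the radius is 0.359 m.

Central (radial) force ⇒ zero torque about the center ⇒ m v r is constant.
v₂ = v₁ r₁ / r₂ = (5.74)(0.886) / (0.359) = 14.17 m/s.

v₂ ≈ 14.2 m/s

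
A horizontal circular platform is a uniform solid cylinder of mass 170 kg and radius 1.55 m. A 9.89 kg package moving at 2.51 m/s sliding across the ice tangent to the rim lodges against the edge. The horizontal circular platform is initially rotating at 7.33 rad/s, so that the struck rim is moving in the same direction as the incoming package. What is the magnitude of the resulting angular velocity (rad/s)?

|ω_f| ≈ 6.73 rad/s

The axle reaction passes through the central axle and exerts no torque about it; angular momentum about the central axle is conserved through the impact.
I_p = ½(170)(1.55)² = 204.2 kg·m². Taking the sense of the package's angular momentum as positive, L_{package} = m v R = (9.89)(2.51)(1.55) = 38.48 kg·m²/s.
L_i = +I_p ω_p + m v R = +(204.2)(7.33) + 38.48 = 1535 kg·m²/s.
After sticking, I_f = I_p + m R² = 204.2 + (9.89)(1.55)² = 228.0 kg·m².
ω_f = L_i / I_f = 1535 / 228.0 = 6.735 rad/s.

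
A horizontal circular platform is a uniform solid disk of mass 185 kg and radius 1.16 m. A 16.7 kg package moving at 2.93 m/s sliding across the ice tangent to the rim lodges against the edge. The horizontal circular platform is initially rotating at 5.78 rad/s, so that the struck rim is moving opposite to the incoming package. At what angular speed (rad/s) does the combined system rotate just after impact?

|ω_f| ≈ 4.51 rad/s

The axle reaction passes through the central axle and exerts no torque about it; angular momentum about the central axle is conserved through the impact.
I_p = ½(185)(1.16)² = 124.5 kg·m². Taking the sense of the package's angular momentum as positive, L_{package} = m v R = (16.7)(2.93)(1.16) = 56.76 kg·m²/s.
L_i = −I_p ω_p + m v R = −(124.5)(5.78) + 56.76 = -662.7 kg·m²/s.
After sticking, I_f = I_p + m R² = 124.5 + (16.7)(1.16)² = 146.9 kg·m².
ω_f = L_i / I_f = -662.7 / 146.9 = -4.510 rad/s.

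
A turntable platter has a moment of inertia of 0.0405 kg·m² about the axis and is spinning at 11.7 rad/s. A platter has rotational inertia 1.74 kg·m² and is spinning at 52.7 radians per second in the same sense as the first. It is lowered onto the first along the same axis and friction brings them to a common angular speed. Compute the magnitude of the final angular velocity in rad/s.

|ω_f| ≈ 51.8 rad/s

No external torque acts about the common axis, so total angular momentum is conserved.
Taking A's sense as positive: L = (0.04050)(11.7) + (1.740)(52.7) = 92.17 kg·m²·rad/s.
Combined I = 0.04050 + 1.740 = 1.780 kg·m².
ω_f = L / I = 92.17 / 1.780 = 51.77 rad/s.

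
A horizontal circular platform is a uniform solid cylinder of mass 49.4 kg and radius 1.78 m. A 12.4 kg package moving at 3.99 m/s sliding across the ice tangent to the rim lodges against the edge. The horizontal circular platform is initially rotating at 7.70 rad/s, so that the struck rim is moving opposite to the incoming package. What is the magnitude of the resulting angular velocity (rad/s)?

|ω_f| ≈ 4.38 rad/s

The axle reaction passes through the central axle and exerts no torque about it; angular momentum about the central axle is conserved through the impact.
I_p = ½(49.4)(1.78)² = 78.26 kg·m². Taking the sense of the package's angular momentum as positive, L_{package} = m v R = (12.4)(3.99)(1.78) = 88.07 kg·m²/s.
L_i = −I_p ω_p + m v R = −(78.26)(7.70) + 88.07 = -514.5 kg·m²/s.
After sticking, I_f = I_p + m R² = 78.26 + (12.4)(1.78)² = 117.5 kg·m².
ω_f = L_i / I_f = -514.5 / 117.5 = -4.377 rad/s.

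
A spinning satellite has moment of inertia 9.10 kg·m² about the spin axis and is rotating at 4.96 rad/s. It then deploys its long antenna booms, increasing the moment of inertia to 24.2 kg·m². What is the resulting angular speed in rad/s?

ω₂ ≈ 1.87 rad/s

No external torque acts about the spin axis, so angular momentum is conserved.
ω₂ = I₁ω₁ / I₂ = (9.100)(4.96 rad/s) / (24.20) = 1.865 rad/s.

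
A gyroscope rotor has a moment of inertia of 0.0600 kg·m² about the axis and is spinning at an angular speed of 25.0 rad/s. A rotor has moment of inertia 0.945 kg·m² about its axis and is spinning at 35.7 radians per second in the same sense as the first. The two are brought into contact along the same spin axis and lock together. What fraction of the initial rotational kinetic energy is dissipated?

No external torque acts about the common axis, so total angular momentum is conserved.
Taking A's sense as positive: L = (0.06000)(25.0) + (0.9450)(35.7) = 35.24 kg·m²·rad/s.
Combined I = 0.06000 + 0.9450 = 1.005 kg·m².
ω_f = L / I = 35.24 / 1.005 = 35.06 rad/s.
KE_i = ½ΣIω² = 620.9 J; KE_f = ½(1.005)(35.06)² = 617.7 J.
Fraction dissipated = (KE_i − KE_f)/KE_i = 0.005201.

fraction ≈ 0.00520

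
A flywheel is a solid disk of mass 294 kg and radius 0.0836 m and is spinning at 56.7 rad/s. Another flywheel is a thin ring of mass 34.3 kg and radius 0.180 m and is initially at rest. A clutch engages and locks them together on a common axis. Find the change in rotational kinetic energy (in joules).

No external torque acts about the common axis, so total angular momentum is conserved.
Moments of inertia: I_A = ½(294)(0.0836)² = 1.027 kg·m²; I_B = (34.3)(0.180)² = 1.111 kg·m².
Taking A's sense as positive: L = (1.027)(56.7) = 58.25 kg·m²·rad/s.
Combined I = 1.027 + 1.111 = 2.139 kg·m².
ω_f = L / I = 58.25 / 2.139 = 27.24 rad/s.
KE_i = ½ΣIω² = 1651 J; KE_f = ½(2.139)(27.24)² = 793.3 J.

ΔKE ≈ -858 J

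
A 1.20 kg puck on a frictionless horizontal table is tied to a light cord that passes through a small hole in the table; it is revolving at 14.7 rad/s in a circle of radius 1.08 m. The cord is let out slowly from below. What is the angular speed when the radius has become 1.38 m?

ω₂ ≈ 9.00 rad/s

The constraining force is radial, so m r² ω about the center is conserved.
ω₂ = ω₁ (r₁/r₂)² = (14.7)(1.08/1.38)² = 9.003 rad/s.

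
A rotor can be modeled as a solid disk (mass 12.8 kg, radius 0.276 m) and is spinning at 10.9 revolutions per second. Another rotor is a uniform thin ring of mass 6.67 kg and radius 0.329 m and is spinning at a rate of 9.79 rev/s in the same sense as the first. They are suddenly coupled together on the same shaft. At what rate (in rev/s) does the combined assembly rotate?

No external torque acts about the common axis, so total angular momentum is conserved.
Moments of inertia: I_A = ½(12.8)(0.276)² = 0.4875 kg·m²; I_B = (6.67)(0.329)² = 0.7220 kg·m².
Taking A's sense as positive: L = (0.4875)(10.9) + (0.7220)(9.79) = 12.38 kg·m²·rev/s.
Combined I = 0.4875 + 0.7220 = 1.209 kg·m².
ω_f = L / I = 12.38 / 1.209 = 10.24 rev/s.

|ω_f| ≈ 10.2 rev/s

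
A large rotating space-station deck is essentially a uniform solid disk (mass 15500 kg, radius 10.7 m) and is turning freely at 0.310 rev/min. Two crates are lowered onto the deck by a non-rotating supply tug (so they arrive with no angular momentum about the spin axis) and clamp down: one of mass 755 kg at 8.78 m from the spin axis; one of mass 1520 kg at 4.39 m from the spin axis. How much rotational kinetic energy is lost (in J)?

The added mass arrives with no angular momentum about the spin axis, and any external torque about the spin axis is negligible, so the system's angular momentum is conserved.
I_p = ½(15500)(10.7)² = 8.873e+05 kg·m².
Added inertia Σmr² = (755)(8.78)² + (1520)(4.39)² = 87500 kg·m²; I_f = 8.873e+05 + 87500 = 9.748e+05 kg·m².
ω_f = I_p ω_i / I_f = (8.873e+05)(0.310) / 9.748e+05 = 0.2822 rpm.
KE_i = ½(8.873e+05)(0.03246 rad/s)² = 467.5 J; KE_f = ½(9.748e+05)(0.02955)² = 425.6 J.

energy lost ≈ 42.0 J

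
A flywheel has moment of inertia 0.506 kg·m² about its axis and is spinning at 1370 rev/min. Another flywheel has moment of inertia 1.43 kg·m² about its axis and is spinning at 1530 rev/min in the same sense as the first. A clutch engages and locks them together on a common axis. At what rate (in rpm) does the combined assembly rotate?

The coupling torques are internal; angular momentum about the shared axis is conserved.
Taking A's sense as positive: L = (0.5060)(1370) + (1.430)(1530) = 2881 kg·m²·rpm.
Combined I = 0.5060 + 1.430 = 1.936 kg·m².
ω_f = L / I = 2881 / 1.936 = 1488 rpm.

|ω_f| ≈ 1490 rpm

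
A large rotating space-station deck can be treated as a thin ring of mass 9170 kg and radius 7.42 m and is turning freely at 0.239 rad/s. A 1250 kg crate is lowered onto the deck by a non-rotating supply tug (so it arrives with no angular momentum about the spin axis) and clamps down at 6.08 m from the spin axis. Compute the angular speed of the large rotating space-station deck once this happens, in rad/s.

No external torque acts about the spin axis; L_before = L_after.
I_p = (9170)(7.42)² = 5.049e+05 kg·m².
Added inertia Σmr² = (1250)(6.08)² = 46210 kg·m²; I_f = 5.049e+05 + 46210 = 5.511e+05 kg·m².
ω_f = I_p ω_i / I_f = (5.049e+05)(0.239) / 5.511e+05 = 0.2190 rad/s.

ω_f ≈ 0.219 rad/s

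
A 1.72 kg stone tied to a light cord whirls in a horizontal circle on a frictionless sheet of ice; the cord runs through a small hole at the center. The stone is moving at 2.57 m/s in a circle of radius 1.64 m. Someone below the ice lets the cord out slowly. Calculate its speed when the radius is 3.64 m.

v₂ ≈ 1.16 m/s

Central (radial) force ⇒ zero torque about the center ⇒ m v r is constant.
v₂ = v₁ r₁ / r₂ = (2.57)(1.64) / (3.64) = 1.158 m/s.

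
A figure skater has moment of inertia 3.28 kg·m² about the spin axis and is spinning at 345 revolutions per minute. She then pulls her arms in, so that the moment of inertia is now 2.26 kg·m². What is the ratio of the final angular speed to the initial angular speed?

Angular momentum about the spin axis is conserved since the torque about it is zero.
ω₂/ω₁ = I₁/I₂ = 3.280 / 2.260 = 1.451.

ω₂/ω₁ ≈ 1.45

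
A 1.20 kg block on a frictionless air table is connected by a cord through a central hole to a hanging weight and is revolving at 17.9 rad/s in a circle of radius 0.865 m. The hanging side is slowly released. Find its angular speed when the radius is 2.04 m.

No torque about the axis ⇒ m r₁² ω₁ = m r₂² ω₂.
ω₂ = ω₁ (r₁/r₂)² = (17.9)(0.865/2.04)² = 3.218 rad/s.

ω₂ ≈ 3.22 rad/s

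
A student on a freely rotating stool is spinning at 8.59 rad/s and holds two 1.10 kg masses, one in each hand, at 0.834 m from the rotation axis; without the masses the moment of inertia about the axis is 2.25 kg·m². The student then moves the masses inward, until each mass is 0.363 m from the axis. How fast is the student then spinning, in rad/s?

No external torque acts about the spin axis, so angular momentum is conserved.
I₁ = 2.25 + 2(1.10)(0.834)² = 3.780 kg·m²; I₂ = 2.25 + 2(1.10)(0.363)² = 2.540 kg·m².
ω₂ = I₁ω₁ / I₂ = (3.780)(8.59 rad/s) / (2.540) = 12.78 rad/s.

ω₂ ≈ 12.8 rad/s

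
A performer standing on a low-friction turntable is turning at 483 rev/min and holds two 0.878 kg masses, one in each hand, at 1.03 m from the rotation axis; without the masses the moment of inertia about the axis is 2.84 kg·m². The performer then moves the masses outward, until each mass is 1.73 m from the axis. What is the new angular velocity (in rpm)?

ω₂ ≈ 281 rpm

Angular momentum about the spin axis is conserved since the torque about it is zero.
I₁ = 2.84 + 2(0.878)(1.03)² = 4.703 kg·m²; I₂ = 2.84 + 2(0.878)(1.73)² = 8.096 kg·m².
ω₂ = I₁ω₁ / I₂ = (4.703)(483 rpm) / (8.096) = 280.6 rpm.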